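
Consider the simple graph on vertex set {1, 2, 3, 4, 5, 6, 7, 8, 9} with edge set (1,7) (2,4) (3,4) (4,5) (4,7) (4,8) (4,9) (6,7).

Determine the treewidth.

1

A width-1 tree decomposition is:
Bags: B1 = {1, 7}  B2 = {4, 7}  B3 = {4, 9}  B4 = {6, 7}  B5 = {4, 8}  B6 = {2, 4}  B7 = {3, 4}  B8 = {4, 5}
Tree: B1–B2, B2–B3, B2–B4, B2–B5, B2–B6, B2–B7, B2–B8
Each bag holds 2 vertices, so the decomposition has width 1, which upper-bounds the treewidth. Since G has at least one edge (e.g. 7–1), it is not an edgeless graph, so tw(G) ≥ 1. The upper and lower bounds meet at 1, so that is the treewidth.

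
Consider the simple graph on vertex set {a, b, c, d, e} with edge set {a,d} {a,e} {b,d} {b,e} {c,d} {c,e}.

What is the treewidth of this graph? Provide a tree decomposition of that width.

Every bag has size at most 3, so the width is 3 − 1 = 2 and tw(G) ≤ 2. Since b–d–a–e–b is a cycle in G, G is not acyclic. Forests are exactly the graphs of treewidth ≤ 1, so tw(G) ≥ 2. Therefore the treewidth is 2.

Treewidth 2.
Bags: B1 = {b, d, e}  B2 = {a, d, e}  B3 = {c, d, e}
Tree: B1–B2, B2–B3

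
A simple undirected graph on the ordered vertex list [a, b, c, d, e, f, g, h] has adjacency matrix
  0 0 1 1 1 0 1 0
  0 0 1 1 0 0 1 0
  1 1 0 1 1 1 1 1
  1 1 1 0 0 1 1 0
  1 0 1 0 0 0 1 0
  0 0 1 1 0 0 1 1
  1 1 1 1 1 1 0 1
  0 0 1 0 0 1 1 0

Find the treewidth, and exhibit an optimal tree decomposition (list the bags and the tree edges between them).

Treewidth 3.
Bags: B1 = {b, c, d, g}  B2 = {c, d, f, g}  B3 = {c, f, g, h}  B4 = {a, c, d, g}  B5 = {a, c, e, g}
Tree: B1–B2, B2–B3, B1–B4, B4–B5

The largest bag has 4 vertices, giving width 3; this decomposition certifies tw(G) ≤ 3. On the other hand G contains the 4-clique {c, d, f, g}. A clique must lie in a single bag of any decomposition, so no decomposition can have width below 3. Therefore the treewidth is 3.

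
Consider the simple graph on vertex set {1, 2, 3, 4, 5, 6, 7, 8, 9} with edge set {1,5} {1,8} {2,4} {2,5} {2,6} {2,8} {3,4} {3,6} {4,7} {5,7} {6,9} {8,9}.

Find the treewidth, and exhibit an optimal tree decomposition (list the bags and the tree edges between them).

Each bag holds 4 vertices, so the decomposition has width 3, which upper-bounds the treewidth. For the lower bound: the 4 vertex sets {3,4,7}, {6}, {2}, {1,5,8,9} are disjoint, each induces a connected subgraph, and every pair is joined by at least one edge of G. Contracting each set to a single vertex therefore yields K_{4} as a minor, and since treewidth is minor-monotone, tw(G) ≥ tw(K_{4}) = 3. Therefore the treewidth is 3.

Treewidth 3.
Bags: B1 = {3, 4, 6, 7}  B2 = {2, 4, 6, 7}  B3 = {2, 5, 6, 7}  B4 = {2, 5, 6, 9}  B5 = {2, 5, 8, 9}  B6 = {1, 5, 8, 9}
Tree: B1–B2, B2–B3, B3–B4, B4–B5, B5–B6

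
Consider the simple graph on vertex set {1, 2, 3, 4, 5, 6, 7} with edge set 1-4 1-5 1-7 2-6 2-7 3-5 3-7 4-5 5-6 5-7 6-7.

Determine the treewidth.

2

A width-2 tree decomposition is:
Bags: B1 = {5, 6, 7}  B2 = {3, 5, 7}  B3 = {1, 5, 7}  B4 = {2, 6, 7}  B5 = {1, 4, 5}
Tree: B1–B2, B2–B3, B1–B4, B3–B5
Every bag has size at most 3, so the width is 3 − 1 = 2 and tw(G) ≤ 2. Conversely, {2, 6, 7} is a clique of size 3, and the vertices of any clique must share a bag in every tree decomposition; so some bag has ≥ 3 vertices and tw(G) ≥ 2. Therefore the treewidth is 2.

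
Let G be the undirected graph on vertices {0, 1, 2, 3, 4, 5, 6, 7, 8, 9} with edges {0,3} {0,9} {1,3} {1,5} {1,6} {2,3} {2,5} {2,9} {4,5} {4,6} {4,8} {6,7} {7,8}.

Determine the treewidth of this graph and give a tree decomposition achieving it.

Every bag has size at most 3, so the width is 3 − 1 = 2 and tw(G) ≤ 2. The edges 8–7–6–4–8 form a cycle, so G is not a tree and its treewidth is at least 2. Therefore the treewidth is 2.

Treewidth 2.
One such decomposition:
Bags: B1 = {4, 7, 8}  B2 = {4, 6, 7}  B3 = {4, 5, 6}  B4 = {1, 5, 6}  B5 = {1, 2, 5}  B6 = {1, 2, 3}  B7 = {2, 3, 9}  B8 = {0, 3, 9}
Tree: B1–B2, B2–B3, B3–B4, B4–B5, B5–B6, B6–B7, B7–B8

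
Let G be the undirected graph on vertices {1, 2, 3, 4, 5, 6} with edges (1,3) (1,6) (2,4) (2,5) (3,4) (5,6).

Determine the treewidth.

2

A width-2 tree decomposition is:
Bags: B1 = {2, 4, 5}  B2 = {4, 5, 6}  B3 = {1, 4, 6}  B4 = {1, 3, 4}
Tree: B1–B2, B2–B3, B3–B4
Each bag holds 3 vertices, so the decomposition has width 2, which upper-bounds the treewidth. The edges 4–2–5–6–1–3–4 form a cycle, so G is not a tree and its treewidth is at least 2. Hence tw(G) = 2 exactly.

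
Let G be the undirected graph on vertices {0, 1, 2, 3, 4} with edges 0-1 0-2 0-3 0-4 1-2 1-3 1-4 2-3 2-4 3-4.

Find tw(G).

A width-4 tree decomposition is:
Bags: B1 = {0, 1, 2, 3, 4}
Tree: (single bag)
A single bag containing all 5 vertices is trivially a valid decomposition of width 4. For the lower bound, the 5 vertices {0, 1, 2, 3, 4} are pairwise adjacent, and any tree decomposition puts a clique entirely inside one bag — forcing width ≥ 4. Hence tw(G) = 4 exactly.

4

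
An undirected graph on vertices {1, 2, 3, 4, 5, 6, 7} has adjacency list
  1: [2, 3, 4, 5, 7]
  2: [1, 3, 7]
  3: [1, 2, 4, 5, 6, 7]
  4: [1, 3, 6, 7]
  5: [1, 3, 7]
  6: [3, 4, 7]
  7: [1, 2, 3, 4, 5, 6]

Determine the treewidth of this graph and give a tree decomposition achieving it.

The largest bag has 4 vertices, giving width 3; this decomposition certifies tw(G) ≤ 3. For the lower bound, the 4 vertices {1, 2, 3, 7} are pairwise adjacent, and any tree decomposition puts a clique entirely inside one bag — forcing width ≥ 3. The upper and lower bounds meet at 3, so that is the treewidth.

Treewidth 3.
One optimal decomposition is:
Bags: B1 = {1, 3, 4, 7}  B2 = {1, 3, 5, 7}  B3 = {3, 4, 6, 7}  B4 = {1, 2, 3, 7}
Tree: B1–B2, B1–B3, B1–B4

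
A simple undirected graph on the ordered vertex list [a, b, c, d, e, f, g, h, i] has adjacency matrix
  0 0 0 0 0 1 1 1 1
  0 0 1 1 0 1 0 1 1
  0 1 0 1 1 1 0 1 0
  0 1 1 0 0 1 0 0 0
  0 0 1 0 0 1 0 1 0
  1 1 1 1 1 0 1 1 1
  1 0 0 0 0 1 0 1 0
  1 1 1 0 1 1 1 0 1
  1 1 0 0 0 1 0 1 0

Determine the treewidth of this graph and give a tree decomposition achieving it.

Treewidth 3.
Bags: B1 = {b, f, h, i}  B2 = {b, c, f, h}  B3 = {c, e, f, h}  B4 = {a, f, h, i}  B5 = {a, f, g, h}  B6 = {b, c, d, f}
Tree: B1–B2, B2–B3, B1–B4, B4–B5, B2–B6

Every bag has size at most 4, so the width is 4 − 1 = 3 and tw(G) ≤ 3. For the lower bound, the 4 vertices {b, c, d, f} are pairwise adjacent, and any tree decomposition puts a clique entirely inside one bag — forcing width ≥ 3. The upper and lower bounds meet at 3, so that is the treewidth.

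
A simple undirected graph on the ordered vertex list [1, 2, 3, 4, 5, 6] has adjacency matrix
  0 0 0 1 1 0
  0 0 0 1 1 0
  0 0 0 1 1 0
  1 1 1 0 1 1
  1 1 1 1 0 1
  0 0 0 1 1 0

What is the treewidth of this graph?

2

A width-2 tree decomposition is:
Bags: B1 = {3, 4, 5}  B2 = {4, 5, 6}  B3 = {2, 4, 5}  B4 = {1, 4, 5}
Tree: B1–B2, B2–B3, B1–B4
Every bag has size at most 3, so the width is 3 − 1 = 2 and tw(G) ≤ 2. On the other hand G contains the 3-clique {1, 4, 5}. A clique must lie in a single bag of any decomposition, so no decomposition can have width below 2. Therefore the treewidth is 2.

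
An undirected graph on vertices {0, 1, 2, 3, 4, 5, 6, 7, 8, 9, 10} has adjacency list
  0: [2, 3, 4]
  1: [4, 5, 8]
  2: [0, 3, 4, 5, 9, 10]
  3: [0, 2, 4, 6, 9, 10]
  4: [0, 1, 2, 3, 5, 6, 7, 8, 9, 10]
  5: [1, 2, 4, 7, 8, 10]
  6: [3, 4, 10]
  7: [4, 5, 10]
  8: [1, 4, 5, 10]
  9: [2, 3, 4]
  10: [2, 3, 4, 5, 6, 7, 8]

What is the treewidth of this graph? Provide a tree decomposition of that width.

Treewidth 3.
Bags: B1 = {2, 3, 4, 10}  B2 = {2, 4, 5, 10}  B3 = {3, 4, 6, 10}  B4 = {4, 5, 7, 10}  B5 = {2, 3, 4, 9}  B6 = {4, 5, 8, 10}  B7 = {0, 2, 3, 4}  B8 = {1, 4, 5, 8}
Tree: B1–B2, B1–B3, B2–B4, B1–B5, B2–B6, B1–B7, B6–B8

The largest bag has 4 vertices, giving width 3; this decomposition certifies tw(G) ≤ 3. On the other hand G contains the 4-clique {0, 2, 3, 4}. A clique must lie in a single bag of any decomposition, so no decomposition can have width below 3. Combining the bounds, tw(G) = 3.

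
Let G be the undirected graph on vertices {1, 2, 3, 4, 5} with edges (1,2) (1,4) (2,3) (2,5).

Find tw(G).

1

A width-1 tree decomposition is:
Bags: B1 = {2, 3}  B2 = {2, 5}  B3 = {1, 2}  B4 = {1, 4}
Tree: B1–B2, B2–B3, B3–B4
Every bag has size at most 2, so the width is 2 − 1 = 1 and tw(G) ≤ 1. G has an edge, so its treewidth is at least 1. The upper and lower bounds meet at 1, so that is the treewidth.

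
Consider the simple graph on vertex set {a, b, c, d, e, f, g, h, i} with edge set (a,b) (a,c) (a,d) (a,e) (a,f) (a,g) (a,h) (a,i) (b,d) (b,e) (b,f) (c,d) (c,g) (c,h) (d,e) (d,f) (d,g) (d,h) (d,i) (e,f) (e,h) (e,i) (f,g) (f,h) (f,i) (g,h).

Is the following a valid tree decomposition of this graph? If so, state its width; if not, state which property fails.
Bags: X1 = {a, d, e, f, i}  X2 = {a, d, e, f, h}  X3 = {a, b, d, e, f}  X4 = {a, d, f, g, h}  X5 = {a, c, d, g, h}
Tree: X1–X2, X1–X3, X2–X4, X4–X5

Yes; width 4.

Vertex coverage: the bags together contain {a, b, c, d, e, f, g, h, i}, the full vertex set. Edge coverage: each edge of G has both endpoints in at least one bag. Running intersection: for every vertex, the bags containing it form a connected subtree. All three properties hold, so this is a valid tree decomposition of width max|bag| − 1 = 4, and hence tw(G) ≤ 4.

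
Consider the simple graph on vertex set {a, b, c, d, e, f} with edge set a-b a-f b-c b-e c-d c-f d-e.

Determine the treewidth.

A width-2 tree decomposition is:
Bags: B1 = {c, d, e}  B2 = {b, c, e}  B3 = {b, c, f}  B4 = {a, b, f}
Tree: B1–B2, B2–B3, B3–B4
Each bag holds 3 vertices, so the decomposition has width 2, which upper-bounds the treewidth. Since d–e–b–c–d is a cycle in G, G is not acyclic. Forests are exactly the graphs of treewidth ≤ 1, so tw(G) ≥ 2. Hence tw(G) = 2 exactly.

2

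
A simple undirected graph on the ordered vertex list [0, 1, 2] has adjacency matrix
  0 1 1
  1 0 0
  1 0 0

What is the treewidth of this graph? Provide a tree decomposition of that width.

The largest bag has 2 vertices, giving width 1; this decomposition certifies tw(G) ≤ 1. Any graph with an edge has treewidth ≥ 1, and G has the edge 1–0. The upper and lower bounds meet at 1, so that is the treewidth.

Treewidth 1.
One optimal decomposition is:
Bags: B1 = {0, 1}  B2 = {0, 2}
Tree: B1–B2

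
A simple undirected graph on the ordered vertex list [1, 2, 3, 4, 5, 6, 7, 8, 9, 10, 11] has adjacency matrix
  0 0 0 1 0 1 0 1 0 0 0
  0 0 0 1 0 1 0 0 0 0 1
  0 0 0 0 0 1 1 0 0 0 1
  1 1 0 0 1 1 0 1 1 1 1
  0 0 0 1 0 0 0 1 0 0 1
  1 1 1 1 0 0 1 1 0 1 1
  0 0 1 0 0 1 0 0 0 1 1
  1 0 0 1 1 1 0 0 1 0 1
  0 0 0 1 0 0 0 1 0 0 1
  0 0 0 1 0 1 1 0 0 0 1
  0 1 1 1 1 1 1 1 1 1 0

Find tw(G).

A width-3 tree decomposition is:
Bags: B1 = {4, 6, 8, 11}  B2 = {4, 8, 9, 11}  B3 = {4, 5, 8, 11}  B4 = {2, 4, 6, 11}  B5 = {1, 4, 6, 8}  B6 = {4, 6, 10, 11}  B7 = {6, 7, 10, 11}  B8 = {3, 6, 7, 11}
Tree: B1–B2, B1–B3, B1–B4, B1–B5, B1–B6, B6–B7, B7–B8
Every bag has size at most 4, so the width is 4 − 1 = 3 and tw(G) ≤ 3. Conversely, {1, 4, 6, 8} is a clique of size 4, and the vertices of any clique must share a bag in every tree decomposition; so some bag has ≥ 4 vertices and tw(G) ≥ 3. Combining the bounds, tw(G) = 3.

3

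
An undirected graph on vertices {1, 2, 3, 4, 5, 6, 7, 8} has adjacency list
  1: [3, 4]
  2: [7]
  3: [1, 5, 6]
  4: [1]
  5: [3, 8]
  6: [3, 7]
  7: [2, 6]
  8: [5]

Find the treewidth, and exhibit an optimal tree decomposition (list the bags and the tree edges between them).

Every bag has size at most 2, so the width is 2 − 1 = 1 and tw(G) ≤ 1. Since G has at least one edge (e.g. 3–1), it is not an edgeless graph, so tw(G) ≥ 1. The upper and lower bounds meet at 1, so that is the treewidth.

Treewidth 1.
Bags: B1 = {1, 3}  B2 = {3, 5}  B3 = {1, 4}  B4 = {3, 6}  B5 = {6, 7}  B6 = {5, 8}  B7 = {2, 7}
Tree: B1–B2, B1–B3, B2–B4, B4–B5, B2–B6, B5–B7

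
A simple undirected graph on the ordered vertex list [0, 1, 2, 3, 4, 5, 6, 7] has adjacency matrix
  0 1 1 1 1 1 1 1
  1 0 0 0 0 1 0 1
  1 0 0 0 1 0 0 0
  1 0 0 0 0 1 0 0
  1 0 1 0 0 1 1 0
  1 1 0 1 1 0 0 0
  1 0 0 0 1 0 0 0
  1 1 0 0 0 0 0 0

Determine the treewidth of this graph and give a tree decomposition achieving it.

Treewidth 2.
One such decomposition:
Bags: B1 = {0, 4, 5}  B2 = {0, 4, 6}  B3 = {0, 3, 5}  B4 = {0, 1, 5}  B5 = {0, 1, 7}  B6 = {0, 2, 4}
Tree: B1–B2, B1–B3, B1–B4, B4–B5, B1–B6

Every bag has size at most 3, so the width is 3 − 1 = 2 and tw(G) ≤ 2. Conversely, {0, 1, 5} is a clique of size 3, and the vertices of any clique must share a bag in every tree decomposition; so some bag has ≥ 3 vertices and tw(G) ≥ 2. The upper and lower bounds meet at 2, so that is the treewidth.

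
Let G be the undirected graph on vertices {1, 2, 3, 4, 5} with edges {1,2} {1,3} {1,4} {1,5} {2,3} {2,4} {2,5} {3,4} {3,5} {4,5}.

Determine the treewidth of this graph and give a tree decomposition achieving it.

A single bag containing all 5 vertices is trivially a valid decomposition of width 4. For the lower bound, the 5 vertices {1, 2, 3, 4, 5} are pairwise adjacent, and any tree decomposition puts a clique entirely inside one bag — forcing width ≥ 4. Therefore the treewidth is 4.

Treewidth 4.
Bags: B1 = {1, 2, 3, 4, 5}
Tree: (single bag)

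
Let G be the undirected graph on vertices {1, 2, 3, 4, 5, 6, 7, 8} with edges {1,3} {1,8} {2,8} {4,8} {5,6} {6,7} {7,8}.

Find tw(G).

1

A width-1 tree decomposition is:
Bags: B1 = {6, 7}  B2 = {7, 8}  B3 = {1, 8}  B4 = {1, 3}  B5 = {2, 8}  B6 = {4, 8}  B7 = {5, 6}
Tree: B1–B2, B2–B3, B3–B4, B2–B5, B2–B6, B1–B7
Every bag has size at most 2, so the width is 2 − 1 = 1 and tw(G) ≤ 1. Any graph with an edge has treewidth ≥ 1, and G has the edge 7–6. Therefore the treewidth is 1.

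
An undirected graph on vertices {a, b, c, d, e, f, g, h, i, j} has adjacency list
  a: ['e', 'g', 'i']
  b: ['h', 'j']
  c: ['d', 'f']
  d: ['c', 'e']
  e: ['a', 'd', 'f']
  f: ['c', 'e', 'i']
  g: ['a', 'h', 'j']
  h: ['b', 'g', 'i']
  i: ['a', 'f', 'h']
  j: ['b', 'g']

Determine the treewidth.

2

A width-2 tree decomposition is:
Bags: B1 = {b, h, j}  B2 = {g, h, j}  B3 = {g, h, i}  B4 = {a, g, i}  B5 = {a, f, i}  B6 = {a, e, f}  B7 = {c, e, f}  B8 = {c, d, e}
Tree: B1–B2, B2–B3, B3–B4, B4–B5, B5–B6, B6–B7, B7–B8
The largest bag has 3 vertices, giving width 2; this decomposition certifies tw(G) ≤ 2. For the lower bound, G contains the cycle b–j–g–h–b, so G is not a forest; only forests have treewidth ≤ 1, hence tw(G) ≥ 2. The upper and lower bounds meet at 2, so that is the treewidth.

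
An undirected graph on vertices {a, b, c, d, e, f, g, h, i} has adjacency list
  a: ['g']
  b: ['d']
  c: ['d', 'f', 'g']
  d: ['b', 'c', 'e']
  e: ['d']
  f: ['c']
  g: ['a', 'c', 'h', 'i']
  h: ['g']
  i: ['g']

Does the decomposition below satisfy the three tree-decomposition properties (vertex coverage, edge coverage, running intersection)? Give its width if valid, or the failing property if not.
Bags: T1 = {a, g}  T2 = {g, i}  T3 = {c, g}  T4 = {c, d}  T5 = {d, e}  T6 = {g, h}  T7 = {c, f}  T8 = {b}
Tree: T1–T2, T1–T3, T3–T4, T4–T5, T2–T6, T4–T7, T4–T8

A tree decomposition must satisfy three properties: every vertex lies in some bag; for every edge, both endpoints lie together in some bag; and for every vertex, the bags containing it form a connected subtree. Here edge (d,b) lies in no bag, so the decomposition is invalid.

No — edge (d,b) lies in no bag.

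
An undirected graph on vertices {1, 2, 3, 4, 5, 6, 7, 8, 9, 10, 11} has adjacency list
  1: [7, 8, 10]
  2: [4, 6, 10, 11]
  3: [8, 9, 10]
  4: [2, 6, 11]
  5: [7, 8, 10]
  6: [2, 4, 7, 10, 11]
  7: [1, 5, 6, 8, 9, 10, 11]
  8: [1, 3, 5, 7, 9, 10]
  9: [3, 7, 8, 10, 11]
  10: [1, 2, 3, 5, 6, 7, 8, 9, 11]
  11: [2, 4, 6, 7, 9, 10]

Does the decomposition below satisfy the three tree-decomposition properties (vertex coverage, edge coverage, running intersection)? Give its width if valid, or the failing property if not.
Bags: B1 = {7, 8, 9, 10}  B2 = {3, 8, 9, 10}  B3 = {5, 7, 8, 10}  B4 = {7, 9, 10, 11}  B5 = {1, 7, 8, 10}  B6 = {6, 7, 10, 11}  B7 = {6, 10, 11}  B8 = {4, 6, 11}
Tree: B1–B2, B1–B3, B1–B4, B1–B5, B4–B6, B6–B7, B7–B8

No — vertex 2 appears in no bag.

A tree decomposition must satisfy three properties: every vertex lies in some bag; for every edge, both endpoints lie together in some bag; and for every vertex, the bags containing it form a connected subtree. Here vertex 2 appears in no bag, so the decomposition is invalid.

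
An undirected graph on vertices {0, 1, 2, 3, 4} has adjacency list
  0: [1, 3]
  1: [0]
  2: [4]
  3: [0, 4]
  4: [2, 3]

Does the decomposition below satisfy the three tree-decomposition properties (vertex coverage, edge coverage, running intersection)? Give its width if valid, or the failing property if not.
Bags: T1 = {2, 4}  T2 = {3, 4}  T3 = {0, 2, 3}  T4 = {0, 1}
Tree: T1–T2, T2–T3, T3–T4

A tree decomposition must satisfy three properties: every vertex lies in some bag; for every edge, both endpoints lie together in some bag; and for every vertex, the bags containing it form a connected subtree. Here bags containing vertex 2 are not connected in the tree, so the decomposition is invalid.

No — bags containing vertex 2 are not connected in the tree.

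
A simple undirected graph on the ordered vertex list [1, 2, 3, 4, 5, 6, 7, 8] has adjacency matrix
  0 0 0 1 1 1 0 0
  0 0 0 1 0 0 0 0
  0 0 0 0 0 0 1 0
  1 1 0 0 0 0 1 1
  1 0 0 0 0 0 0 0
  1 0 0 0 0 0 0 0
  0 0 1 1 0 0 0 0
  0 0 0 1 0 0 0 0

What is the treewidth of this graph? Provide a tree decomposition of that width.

Treewidth 1.
One such decomposition:
Bags: B1 = {4, 8}  B2 = {2, 4}  B3 = {1, 4}  B4 = {4, 7}  B5 = {3, 7}  B6 = {1, 6}  B7 = {1, 5}
Tree: B1–B2, B1–B3, B1–B4, B4–B5, B3–B6, B3–B7

Every bag has size at most 2, so the width is 2 − 1 = 1 and tw(G) ≤ 1. Since G has at least one edge (e.g. 4–8), it is not an edgeless graph, so tw(G) ≥ 1. Hence tw(G) = 1 exactly.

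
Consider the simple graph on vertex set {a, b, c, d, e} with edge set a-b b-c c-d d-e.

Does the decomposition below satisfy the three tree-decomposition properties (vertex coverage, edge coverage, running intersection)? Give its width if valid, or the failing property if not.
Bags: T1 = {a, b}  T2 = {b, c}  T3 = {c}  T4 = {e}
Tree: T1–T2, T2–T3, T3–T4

A tree decomposition must satisfy three properties: every vertex lies in some bag; for every edge, both endpoints lie together in some bag; and for every vertex, the bags containing it form a connected subtree. Here vertex d appears in no bag, so the decomposition is invalid.

No — vertex d appears in no bag.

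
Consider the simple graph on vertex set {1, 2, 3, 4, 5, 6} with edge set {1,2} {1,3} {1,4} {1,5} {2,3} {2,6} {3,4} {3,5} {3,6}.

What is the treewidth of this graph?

2

A width-2 tree decomposition is:
Bags: B1 = {2, 3, 6}  B2 = {1, 2, 3}  B3 = {1, 3, 5}  B4 = {1, 3, 4}
Tree: B1–B2, B2–B3, B3–B4
The largest bag has 3 vertices, giving width 2; this decomposition certifies tw(G) ≤ 2. On the other hand G contains the 3-clique {1, 2, 3}. A clique must lie in a single bag of any decomposition, so no decomposition can have width below 2. Hence tw(G) = 2 exactly.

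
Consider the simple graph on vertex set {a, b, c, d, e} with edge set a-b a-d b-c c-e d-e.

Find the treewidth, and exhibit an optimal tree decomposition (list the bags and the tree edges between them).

Treewidth 2.
One optimal decomposition is:
Bags: B1 = {a, b, d}  B2 = {b, d, e}  B3 = {b, c, e}
Tree: B1–B2, B2–B3

Every bag has size at most 3, so the width is 3 − 1 = 2 and tw(G) ≤ 2. The edges b–a–d–e–c–b form a cycle, so G is not a tree and its treewidth is at least 2. Therefore the treewidth is 2.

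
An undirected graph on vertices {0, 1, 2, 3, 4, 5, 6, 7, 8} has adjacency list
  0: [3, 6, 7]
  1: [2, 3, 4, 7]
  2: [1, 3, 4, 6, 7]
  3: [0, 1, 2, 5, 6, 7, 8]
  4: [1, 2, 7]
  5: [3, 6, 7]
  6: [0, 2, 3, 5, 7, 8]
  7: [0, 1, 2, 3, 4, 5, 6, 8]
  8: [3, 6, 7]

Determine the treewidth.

3

A width-3 tree decomposition is:
Bags: B1 = {2, 3, 6, 7}  B2 = {0, 3, 6, 7}  B3 = {1, 2, 3, 7}  B4 = {1, 2, 4, 7}  B5 = {3, 5, 6, 7}  B6 = {3, 6, 7, 8}
Tree: B1–B2, B1–B3, B3–B4, B1–B5, B1–B6
Every bag has size at most 4, so the width is 4 − 1 = 3 and tw(G) ≤ 3. For the lower bound, the 4 vertices {1, 2, 3, 7} are pairwise adjacent, and any tree decomposition puts a clique entirely inside one bag — forcing width ≥ 3. Hence tw(G) = 3 exactly.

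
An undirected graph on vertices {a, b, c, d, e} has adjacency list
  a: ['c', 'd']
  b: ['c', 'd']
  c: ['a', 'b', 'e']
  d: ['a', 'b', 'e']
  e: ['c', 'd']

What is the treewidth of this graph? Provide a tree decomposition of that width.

Every bag has size at most 3, so the width is 3 − 1 = 2 and tw(G) ≤ 2. Since e–d–a–c–e is a cycle in G, G is not acyclic. Forests are exactly the graphs of treewidth ≤ 1, so tw(G) ≥ 2. Combining the bounds, tw(G) = 2.

Treewidth 2.
One optimal decomposition is:
Bags: B1 = {c, d, e}  B2 = {a, c, d}  B3 = {b, c, d}
Tree: B1–B2, B2–B3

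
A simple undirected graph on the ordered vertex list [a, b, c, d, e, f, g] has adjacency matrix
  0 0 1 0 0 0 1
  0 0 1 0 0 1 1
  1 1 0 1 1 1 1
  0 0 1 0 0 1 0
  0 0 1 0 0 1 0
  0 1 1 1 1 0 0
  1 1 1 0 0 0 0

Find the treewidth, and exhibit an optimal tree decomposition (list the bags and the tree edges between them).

Treewidth 2.
Bags: B1 = {b, c, g}  B2 = {a, c, g}  B3 = {b, c, f}  B4 = {c, d, f}  B5 = {c, e, f}
Tree: B1–B2, B1–B3, B3–B4, B4–B5

Every bag has size at most 3, so the width is 3 − 1 = 2 and tw(G) ≤ 2. For the lower bound, the 3 vertices {a, c, g} are pairwise adjacent, and any tree decomposition puts a clique entirely inside one bag — forcing width ≥ 2. Therefore the treewidth is 2.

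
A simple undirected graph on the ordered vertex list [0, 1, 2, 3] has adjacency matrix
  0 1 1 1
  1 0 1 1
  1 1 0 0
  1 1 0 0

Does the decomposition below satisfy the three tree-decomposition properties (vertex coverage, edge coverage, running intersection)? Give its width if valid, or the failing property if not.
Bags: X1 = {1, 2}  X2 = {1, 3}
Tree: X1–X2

A tree decomposition must satisfy three properties: every vertex lies in some bag; for every edge, both endpoints lie together in some bag; and for every vertex, the bags containing it form a connected subtree. Here vertex 0 appears in no bag, so the decomposition is invalid.

No — vertex 0 appears in no bag.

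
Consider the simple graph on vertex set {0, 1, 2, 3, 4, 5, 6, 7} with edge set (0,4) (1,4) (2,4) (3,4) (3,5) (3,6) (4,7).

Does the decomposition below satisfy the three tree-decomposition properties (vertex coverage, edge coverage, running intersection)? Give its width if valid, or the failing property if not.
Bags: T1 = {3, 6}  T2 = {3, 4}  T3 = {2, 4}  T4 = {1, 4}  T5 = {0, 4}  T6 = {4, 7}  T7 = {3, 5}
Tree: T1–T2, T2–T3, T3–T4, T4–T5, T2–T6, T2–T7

Checking the three conditions: (i) the bags cover all of {0, 1, 2, 3, 4, 5, 6, 7}; (ii) for each edge, some bag contains both endpoints; (iii) the bags containing any fixed vertex form a subtree. All hold, so the decomposition is valid with width 2 − 1 = 1.

Yes; width 1.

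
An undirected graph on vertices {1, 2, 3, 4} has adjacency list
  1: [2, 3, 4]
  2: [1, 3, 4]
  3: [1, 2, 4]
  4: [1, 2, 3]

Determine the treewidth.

A width-3 tree decomposition is:
Bags: B1 = {1, 2, 3, 4}
Tree: (single bag)
A single bag containing all 4 vertices is trivially a valid decomposition of width 3. On the other hand G contains the 4-clique {1, 2, 3, 4}. A clique must lie in a single bag of any decomposition, so no decomposition can have width below 3. Combining the bounds, tw(G) = 3.

3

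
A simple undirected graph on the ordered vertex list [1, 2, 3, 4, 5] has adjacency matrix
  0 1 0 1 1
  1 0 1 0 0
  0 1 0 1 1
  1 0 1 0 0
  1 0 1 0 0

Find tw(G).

2

A width-2 tree decomposition is:
Bags: B1 = {1, 3, 4}  B2 = {1, 3, 5}  B3 = {1, 2, 3}
Tree: B1–B2, B2–B3
The largest bag has 3 vertices, giving width 2; this decomposition certifies tw(G) ≤ 2. For the lower bound, G contains the cycle 4–3–5–1–4, so G is not a forest; only forests have treewidth ≤ 1, hence tw(G) ≥ 2. The upper and lower bounds meet at 2, so that is the treewidth.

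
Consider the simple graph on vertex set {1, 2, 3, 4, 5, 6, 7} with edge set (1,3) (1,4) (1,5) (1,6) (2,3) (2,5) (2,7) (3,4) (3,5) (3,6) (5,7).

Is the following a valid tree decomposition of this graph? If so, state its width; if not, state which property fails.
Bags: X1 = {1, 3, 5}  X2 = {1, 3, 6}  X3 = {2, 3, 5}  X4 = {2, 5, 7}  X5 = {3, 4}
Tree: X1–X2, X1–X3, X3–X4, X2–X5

A tree decomposition must satisfy three properties: every vertex lies in some bag; for every edge, both endpoints lie together in some bag; and for every vertex, the bags containing it form a connected subtree. Here edge (1,4) lies in no bag, so the decomposition is invalid.

No — edge (1,4) lies in no bag.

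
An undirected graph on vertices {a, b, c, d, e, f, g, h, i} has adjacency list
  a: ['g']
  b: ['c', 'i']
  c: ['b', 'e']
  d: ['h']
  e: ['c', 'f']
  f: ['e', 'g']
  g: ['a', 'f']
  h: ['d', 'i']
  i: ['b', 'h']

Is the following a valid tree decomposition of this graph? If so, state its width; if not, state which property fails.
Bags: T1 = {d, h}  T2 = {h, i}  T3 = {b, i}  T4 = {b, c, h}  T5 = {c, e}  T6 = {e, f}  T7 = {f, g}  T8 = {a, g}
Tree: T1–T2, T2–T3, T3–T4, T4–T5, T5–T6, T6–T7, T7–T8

A tree decomposition must satisfy three properties: every vertex lies in some bag; for every edge, both endpoints lie together in some bag; and for every vertex, the bags containing it form a connected subtree. Here bags containing vertex h are not connected in the tree, so the decomposition is invalid.

No — bags containing vertex h are not connected in the tree.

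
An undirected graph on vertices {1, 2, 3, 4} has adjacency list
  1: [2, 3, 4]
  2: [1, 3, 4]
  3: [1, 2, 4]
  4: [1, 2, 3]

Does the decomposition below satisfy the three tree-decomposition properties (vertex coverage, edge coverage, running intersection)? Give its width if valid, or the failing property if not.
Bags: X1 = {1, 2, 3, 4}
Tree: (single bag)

Vertex coverage: the bags together contain {1, 2, 3, 4}, the full vertex set. Edge coverage: each edge of G has both endpoints in at least one bag. Running intersection: for every vertex, the bags containing it form a connected subtree. All three properties hold, so this is a valid tree decomposition of width max|bag| − 1 = 3, and hence tw(G) ≤ 3.

Yes; width 3.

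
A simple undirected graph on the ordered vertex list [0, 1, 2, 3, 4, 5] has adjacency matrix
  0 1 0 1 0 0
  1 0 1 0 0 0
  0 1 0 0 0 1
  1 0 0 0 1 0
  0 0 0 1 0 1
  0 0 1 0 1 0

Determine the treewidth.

A width-2 tree decomposition is:
Bags: B1 = {0, 1, 3}  B2 = {1, 2, 3}  B3 = {2, 3, 5}  B4 = {3, 4, 5}
Tree: B1–B2, B2–B3, B3–B4
The largest bag has 3 vertices, giving width 2; this decomposition certifies tw(G) ≤ 2. For the lower bound, G contains the cycle 3–0–1–2–5–4–3, so G is not a forest; only forests have treewidth ≤ 1, hence tw(G) ≥ 2. Combining the bounds, tw(G) = 2.

2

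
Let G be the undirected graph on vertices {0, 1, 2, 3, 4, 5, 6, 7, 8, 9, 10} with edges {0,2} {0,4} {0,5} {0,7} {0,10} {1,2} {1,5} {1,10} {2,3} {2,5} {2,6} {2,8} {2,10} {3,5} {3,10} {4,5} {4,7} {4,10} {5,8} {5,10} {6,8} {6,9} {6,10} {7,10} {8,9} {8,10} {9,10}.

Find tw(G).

3

A width-3 tree decomposition is:
Bags: B1 = {2, 6, 8, 10}  B2 = {2, 5, 8, 10}  B3 = {6, 8, 9, 10}  B4 = {2, 3, 5, 10}  B5 = {0, 2, 5, 10}  B6 = {1, 2, 5, 10}  B7 = {0, 4, 5, 10}  B8 = {0, 4, 7, 10}
Tree: B1–B2, B1–B3, B2–B4, B2–B5, B5–B6, B5–B7, B7–B8
Every bag has size at most 4, so the width is 4 − 1 = 3 and tw(G) ≤ 3. On the other hand G contains the 4-clique {6, 8, 9, 10}. A clique must lie in a single bag of any decomposition, so no decomposition can have width below 3. The upper and lower bounds meet at 3, so that is the treewidth.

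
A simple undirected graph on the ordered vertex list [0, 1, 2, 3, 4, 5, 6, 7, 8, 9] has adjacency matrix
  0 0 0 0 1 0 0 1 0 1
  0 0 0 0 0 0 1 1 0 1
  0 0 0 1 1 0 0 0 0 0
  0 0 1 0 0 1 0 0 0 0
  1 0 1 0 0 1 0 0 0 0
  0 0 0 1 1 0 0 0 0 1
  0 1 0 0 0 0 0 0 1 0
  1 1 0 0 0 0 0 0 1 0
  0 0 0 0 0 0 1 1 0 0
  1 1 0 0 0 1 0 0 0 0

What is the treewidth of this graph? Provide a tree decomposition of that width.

Every bag has size at most 3, so the width is 3 − 1 = 2 and tw(G) ≤ 2. Since 3–2–4–5–3 is a cycle in G, G is not acyclic. Forests are exactly the graphs of treewidth ≤ 1, so tw(G) ≥ 2. The upper and lower bounds meet at 2, so that is the treewidth.

Treewidth 2.
One optimal decomposition is:
Bags: B1 = {2, 3, 5}  B2 = {2, 4, 5}  B3 = {4, 5, 9}  B4 = {0, 4, 9}  B5 = {0, 1, 9}  B6 = {0, 1, 7}  B7 = {1, 6, 7}  B8 = {6, 7, 8}
Tree: B1–B2, B2–B3, B3–B4, B4–B5, B5–B6, B6–B7, B7–B8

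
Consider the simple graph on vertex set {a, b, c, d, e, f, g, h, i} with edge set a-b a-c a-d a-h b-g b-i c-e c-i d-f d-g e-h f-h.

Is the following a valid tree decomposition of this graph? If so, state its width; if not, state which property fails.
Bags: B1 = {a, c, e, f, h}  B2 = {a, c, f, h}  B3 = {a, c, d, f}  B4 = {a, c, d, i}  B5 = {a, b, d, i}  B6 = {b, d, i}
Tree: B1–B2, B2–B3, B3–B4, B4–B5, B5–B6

No — vertex g appears in no bag.

A tree decomposition must satisfy three properties: every vertex lies in some bag; for every edge, both endpoints lie together in some bag; and for every vertex, the bags containing it form a connected subtree. Here vertex g appears in no bag, so the decomposition is invalid.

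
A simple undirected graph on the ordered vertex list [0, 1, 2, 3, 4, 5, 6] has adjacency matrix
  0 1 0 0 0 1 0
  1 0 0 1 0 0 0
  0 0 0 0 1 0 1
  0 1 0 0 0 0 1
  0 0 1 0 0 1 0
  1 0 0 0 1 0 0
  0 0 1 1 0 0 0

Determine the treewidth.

A width-2 tree decomposition is:
Bags: B1 = {2, 3, 6}  B2 = {2, 3, 4}  B3 = {3, 4, 5}  B4 = {0, 3, 5}  B5 = {0, 1, 3}
Tree: B1–B2, B2–B3, B3–B4, B4–B5
Each bag holds 3 vertices, so the decomposition has width 2, which upper-bounds the treewidth. For the lower bound, G contains the cycle 3–6–2–4–5–0–1–3, so G is not a forest; only forests have treewidth ≤ 1, hence tw(G) ≥ 2. Therefore the treewidth is 2.

2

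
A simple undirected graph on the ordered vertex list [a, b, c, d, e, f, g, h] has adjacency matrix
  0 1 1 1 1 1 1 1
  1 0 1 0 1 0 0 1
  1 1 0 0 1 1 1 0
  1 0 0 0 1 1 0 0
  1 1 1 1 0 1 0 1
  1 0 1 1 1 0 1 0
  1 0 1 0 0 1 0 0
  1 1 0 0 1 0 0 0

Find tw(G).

3

A width-3 tree decomposition is:
Bags: B1 = {a, c, e, f}  B2 = {a, c, f, g}  B3 = {a, b, c, e}  B4 = {a, b, e, h}  B5 = {a, d, e, f}
Tree: B1–B2, B1–B3, B3–B4, B1–B5
Each bag holds 4 vertices, so the decomposition has width 3, which upper-bounds the treewidth. Conversely, {a, c, f, g} is a clique of size 4, and the vertices of any clique must share a bag in every tree decomposition; so some bag has ≥ 4 vertices and tw(G) ≥ 3. Combining the bounds, tw(G) = 3.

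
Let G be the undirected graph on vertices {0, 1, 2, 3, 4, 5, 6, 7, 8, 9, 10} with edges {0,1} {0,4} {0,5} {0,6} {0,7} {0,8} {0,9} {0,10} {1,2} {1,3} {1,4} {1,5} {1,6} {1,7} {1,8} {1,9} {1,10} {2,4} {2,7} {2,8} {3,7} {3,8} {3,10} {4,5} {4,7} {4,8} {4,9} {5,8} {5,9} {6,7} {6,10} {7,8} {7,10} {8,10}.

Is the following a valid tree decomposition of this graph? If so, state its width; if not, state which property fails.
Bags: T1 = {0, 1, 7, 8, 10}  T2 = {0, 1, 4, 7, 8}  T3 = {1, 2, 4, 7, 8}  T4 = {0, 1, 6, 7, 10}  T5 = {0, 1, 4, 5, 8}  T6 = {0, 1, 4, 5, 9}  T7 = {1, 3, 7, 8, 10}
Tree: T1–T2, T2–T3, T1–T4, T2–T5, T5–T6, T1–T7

Checking the three conditions: (i) the bags cover all of {0, 1, 2, 3, 4, 5, 6, 7, 8, 9, 10}; (ii) for each edge, some bag contains both endpoints; (iii) the bags containing any fixed vertex form a subtree. All hold, so the decomposition is valid with width 5 − 1 = 4.

Yes; width 4.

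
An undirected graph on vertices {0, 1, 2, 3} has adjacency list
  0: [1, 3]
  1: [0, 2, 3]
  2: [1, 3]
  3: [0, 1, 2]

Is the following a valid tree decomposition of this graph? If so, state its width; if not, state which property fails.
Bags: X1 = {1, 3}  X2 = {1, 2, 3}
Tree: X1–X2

No — vertex 0 appears in no bag.

A tree decomposition must satisfy three properties: every vertex lies in some bag; for every edge, both endpoints lie together in some bag; and for every vertex, the bags containing it form a connected subtree. Here vertex 0 appears in no bag, so the decomposition is invalid.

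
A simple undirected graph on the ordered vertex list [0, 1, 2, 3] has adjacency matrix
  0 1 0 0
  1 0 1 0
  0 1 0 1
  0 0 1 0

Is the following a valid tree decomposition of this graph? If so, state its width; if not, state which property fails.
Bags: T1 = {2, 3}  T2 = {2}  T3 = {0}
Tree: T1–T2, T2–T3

A tree decomposition must satisfy three properties: every vertex lies in some bag; for every edge, both endpoints lie together in some bag; and for every vertex, the bags containing it form a connected subtree. Here vertex 1 appears in no bag, so the decomposition is invalid.

No — vertex 1 appears in no bag.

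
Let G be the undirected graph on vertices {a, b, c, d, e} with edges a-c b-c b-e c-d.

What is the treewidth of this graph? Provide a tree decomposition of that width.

Treewidth 1.
Bags: B1 = {a, c}  B2 = {b, c}  B3 = {c, d}  B4 = {b, e}
Tree: B1–B2, B1–B3, B2–B4

Each bag holds 2 vertices, so the decomposition has width 1, which upper-bounds the treewidth. G has an edge, so its treewidth is at least 1. Hence tw(G) = 1 exactly.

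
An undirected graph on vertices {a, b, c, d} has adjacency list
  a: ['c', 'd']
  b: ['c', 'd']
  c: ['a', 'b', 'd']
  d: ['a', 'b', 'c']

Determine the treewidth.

A width-2 tree decomposition is:
Bags: B1 = {a, c, d}  B2 = {b, c, d}
Tree: B1–B2
The largest bag has 3 vertices, giving width 2; this decomposition certifies tw(G) ≤ 2. On the other hand G contains the 3-clique {a, c, d}. A clique must lie in a single bag of any decomposition, so no decomposition can have width below 2. Combining the bounds, tw(G) = 2.

2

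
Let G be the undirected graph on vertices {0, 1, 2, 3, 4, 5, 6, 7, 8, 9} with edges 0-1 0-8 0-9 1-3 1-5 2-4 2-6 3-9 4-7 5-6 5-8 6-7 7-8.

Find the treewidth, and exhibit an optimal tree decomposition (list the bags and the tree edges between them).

Treewidth 2.
One such decomposition:
Bags: B1 = {0, 3, 9}  B2 = {0, 1, 3}  B3 = {0, 1, 8}  B4 = {1, 5, 8}  B5 = {5, 7, 8}  B6 = {5, 6, 7}  B7 = {4, 6, 7}  B8 = {2, 4, 6}
Tree: B1–B2, B2–B3, B3–B4, B4–B5, B5–B6, B6–B7, B7–B8

Every bag has size at most 3, so the width is 3 − 1 = 2 and tw(G) ≤ 2. For the lower bound, G contains the cycle 9–3–1–0–9, so G is not a forest; only forests have treewidth ≤ 1, hence tw(G) ≥ 2. Combining the bounds, tw(G) = 2.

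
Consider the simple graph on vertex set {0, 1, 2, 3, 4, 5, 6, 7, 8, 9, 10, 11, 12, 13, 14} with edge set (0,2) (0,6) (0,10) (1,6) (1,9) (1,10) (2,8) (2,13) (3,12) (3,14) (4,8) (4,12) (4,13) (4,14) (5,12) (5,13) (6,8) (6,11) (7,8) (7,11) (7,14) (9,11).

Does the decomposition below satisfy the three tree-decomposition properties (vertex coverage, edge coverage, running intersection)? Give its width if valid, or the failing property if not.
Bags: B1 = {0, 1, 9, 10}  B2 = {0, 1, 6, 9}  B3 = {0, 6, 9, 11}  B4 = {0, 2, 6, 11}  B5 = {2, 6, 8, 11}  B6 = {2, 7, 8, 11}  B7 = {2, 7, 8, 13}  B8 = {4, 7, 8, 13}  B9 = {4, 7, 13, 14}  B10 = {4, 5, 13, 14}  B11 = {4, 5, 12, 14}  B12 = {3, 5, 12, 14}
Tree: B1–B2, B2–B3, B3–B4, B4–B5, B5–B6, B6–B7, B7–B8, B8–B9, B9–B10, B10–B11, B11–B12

Yes; width 3.

Vertex coverage: the bags together contain {0, 1, 2, 3, 4, 5, 6, 7, 8, 9, 10, 11, 12, 13, 14}, the full vertex set. Edge coverage: each edge of G has both endpoints in at least one bag. Running intersection: for every vertex, the bags containing it form a connected subtree. All three properties hold, so this is a valid tree decomposition of width max|bag| − 1 = 3, and hence tw(G) ≤ 3.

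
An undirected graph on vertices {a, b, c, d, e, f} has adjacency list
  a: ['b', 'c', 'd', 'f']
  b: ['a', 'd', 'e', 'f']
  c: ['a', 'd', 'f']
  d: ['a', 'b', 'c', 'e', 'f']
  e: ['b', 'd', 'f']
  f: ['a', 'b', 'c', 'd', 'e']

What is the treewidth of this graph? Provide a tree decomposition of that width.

Treewidth 3.
One such decomposition:
Bags: B1 = {a, c, d, f}  B2 = {a, b, d, f}  B3 = {b, d, e, f}
Tree: B1–B2, B2–B3

The largest bag has 4 vertices, giving width 3; this decomposition certifies tw(G) ≤ 3. For the lower bound, the 4 vertices {b, d, e, f} are pairwise adjacent, and any tree decomposition puts a clique entirely inside one bag — forcing width ≥ 3. The upper and lower bounds meet at 3, so that is the treewidth.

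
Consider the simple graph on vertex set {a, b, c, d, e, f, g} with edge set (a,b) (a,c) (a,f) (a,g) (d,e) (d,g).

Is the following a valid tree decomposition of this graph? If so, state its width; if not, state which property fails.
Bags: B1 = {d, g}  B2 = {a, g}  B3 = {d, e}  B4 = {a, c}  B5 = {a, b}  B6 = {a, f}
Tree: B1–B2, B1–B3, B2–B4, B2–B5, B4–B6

Yes; width 1.

Checking the three conditions: (i) the bags cover all of {a, b, c, d, e, f, g}; (ii) for each edge, some bag contains both endpoints; (iii) the bags containing any fixed vertex form a subtree. All hold, so the decomposition is valid with width 2 − 1 = 1.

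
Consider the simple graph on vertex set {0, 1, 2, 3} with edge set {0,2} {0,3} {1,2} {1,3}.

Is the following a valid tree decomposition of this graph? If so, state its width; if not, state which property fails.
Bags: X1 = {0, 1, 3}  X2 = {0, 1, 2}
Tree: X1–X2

Checking the three conditions: (i) the bags cover all of {0, 1, 2, 3}; (ii) for each edge, some bag contains both endpoints; (iii) the bags containing any fixed vertex form a subtree. All hold, so the decomposition is valid with width 3 − 1 = 2.

Yes; width 2.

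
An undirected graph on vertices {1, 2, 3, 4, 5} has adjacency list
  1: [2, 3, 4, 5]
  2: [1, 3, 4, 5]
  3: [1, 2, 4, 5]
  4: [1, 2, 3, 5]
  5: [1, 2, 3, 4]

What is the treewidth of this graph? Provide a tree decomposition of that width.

Treewidth 4.
Bags: B1 = {1, 2, 3, 4, 5}
Tree: (single bag)

A single bag containing all 5 vertices is trivially a valid decomposition of width 4. For the lower bound, the 5 vertices {1, 2, 3, 4, 5} are pairwise adjacent, and any tree decomposition puts a clique entirely inside one bag — forcing width ≥ 4. Hence tw(G) = 4 exactly.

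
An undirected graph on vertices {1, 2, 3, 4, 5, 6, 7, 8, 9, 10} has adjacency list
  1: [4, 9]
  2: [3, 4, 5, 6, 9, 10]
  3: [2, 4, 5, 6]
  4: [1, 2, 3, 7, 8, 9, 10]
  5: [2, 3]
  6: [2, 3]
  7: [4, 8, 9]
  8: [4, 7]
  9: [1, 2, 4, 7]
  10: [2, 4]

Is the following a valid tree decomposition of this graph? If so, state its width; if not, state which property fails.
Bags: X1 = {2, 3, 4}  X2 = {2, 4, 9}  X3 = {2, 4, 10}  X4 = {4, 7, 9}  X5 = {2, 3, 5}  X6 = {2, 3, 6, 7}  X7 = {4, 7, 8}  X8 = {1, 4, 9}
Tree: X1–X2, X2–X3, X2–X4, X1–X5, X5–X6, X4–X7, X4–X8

A tree decomposition must satisfy three properties: every vertex lies in some bag; for every edge, both endpoints lie together in some bag; and for every vertex, the bags containing it form a connected subtree. Here bags containing vertex 7 are not connected in the tree, so the decomposition is invalid.

No — bags containing vertex 7 are not connected in the tree.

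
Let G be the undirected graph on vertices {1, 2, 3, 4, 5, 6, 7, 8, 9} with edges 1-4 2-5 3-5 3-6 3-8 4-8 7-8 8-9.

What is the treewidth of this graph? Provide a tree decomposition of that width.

Treewidth 1.
One optimal decomposition is:
Bags: B1 = {3, 6}  B2 = {3, 8}  B3 = {4, 8}  B4 = {1, 4}  B5 = {3, 5}  B6 = {7, 8}  B7 = {8, 9}  B8 = {2, 5}
Tree: B1–B2, B2–B3, B3–B4, B1–B5, B3–B6, B2–B7, B5–B8

The largest bag has 2 vertices, giving width 1; this decomposition certifies tw(G) ≤ 1. Since G has at least one edge (e.g. 6–3), it is not an edgeless graph, so tw(G) ≥ 1. Hence tw(G) = 1 exactly.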